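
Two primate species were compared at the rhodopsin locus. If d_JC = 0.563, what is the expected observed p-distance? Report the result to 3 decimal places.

0.396

p = (3/4)(1 − e^(−4d/3)) = 0.75 × (1 − e^(-0.750667)) = 0.75 × (1 − 0.472052) = 0.395961.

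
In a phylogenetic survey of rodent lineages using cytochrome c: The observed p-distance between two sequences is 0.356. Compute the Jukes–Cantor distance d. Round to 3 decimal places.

0.483

d = −(3/4) ln(1 − 4p/3) = −0.75 ln(1 − 0.474667) = −0.75 ln(0.525333)
  = −0.75 × (-0.643723) = 0.482792 substitutions/site.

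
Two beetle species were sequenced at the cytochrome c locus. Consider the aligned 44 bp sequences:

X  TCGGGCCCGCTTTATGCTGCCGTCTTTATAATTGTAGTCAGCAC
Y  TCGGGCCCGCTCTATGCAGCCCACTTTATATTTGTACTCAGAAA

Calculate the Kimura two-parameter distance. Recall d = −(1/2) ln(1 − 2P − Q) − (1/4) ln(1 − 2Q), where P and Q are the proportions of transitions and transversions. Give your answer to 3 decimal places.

0.210

Of 44 sites, 1 differences are transitions and 7 are transversions, so P = 1/44 ≈ 0.022727 and Q = 7/44 ≈ 0.159091.
Under the Kimura two-parameter model, d = −½ ln(1 − 2P − Q) − ¼ ln(1 − 2Q).
1 − 2P − Q = 0.795455, giving −½ ln(0.795455) = 0.114421.
1 − 2Q = 0.681818, giving −¼ ln(0.681818) = 0.095748.
d = 0.114421 + 0.095748 = 0.210169.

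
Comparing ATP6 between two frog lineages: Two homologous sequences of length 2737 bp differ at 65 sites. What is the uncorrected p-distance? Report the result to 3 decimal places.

p = 65/2737 = 0.023748… ≈ 0.024 (to 3 d.p.).

0.024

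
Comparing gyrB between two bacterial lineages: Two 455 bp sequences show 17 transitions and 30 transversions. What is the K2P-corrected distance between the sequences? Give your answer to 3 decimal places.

0.111

P = 17/455 ≈ 0.037363 and Q = 30/455 ≈ 0.065934.
Under the Kimura two-parameter model, d = −½ ln(1 − 2P − Q) − ¼ ln(1 − 2Q).
1 − 2P − Q = 0.85934, giving −½ ln(0.85934) = 0.075795.
1 − 2Q = 0.868132, giving −¼ ln(0.868132) = 0.035353.
d = 0.075795 + 0.035353 = 0.111148.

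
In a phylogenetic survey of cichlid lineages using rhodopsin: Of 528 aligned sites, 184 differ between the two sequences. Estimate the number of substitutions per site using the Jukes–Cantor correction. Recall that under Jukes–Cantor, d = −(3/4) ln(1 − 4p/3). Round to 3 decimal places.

p = 184/528 ≈ 0.348485.
d = −(3/4) ln(1 − 4p/3) = −0.75 ln(1 − 0.464647) = −0.75 ln(0.535353)
  = −0.75 × (-0.624829) = 0.468622 substitutions/site.

0.469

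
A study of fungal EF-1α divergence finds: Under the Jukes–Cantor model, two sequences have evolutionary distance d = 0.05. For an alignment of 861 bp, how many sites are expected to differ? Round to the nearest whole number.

Invert JC69: p = (3/4)(1 − e^(−4d/3)) = 0.75 × (1 − e^(-0.066667)) = 0.75 × (1 − 0.935507) = 0.048370.
Expected differing sites = pL ≈ 0.048370 × 861 = 41.64657 ≈ 42.

42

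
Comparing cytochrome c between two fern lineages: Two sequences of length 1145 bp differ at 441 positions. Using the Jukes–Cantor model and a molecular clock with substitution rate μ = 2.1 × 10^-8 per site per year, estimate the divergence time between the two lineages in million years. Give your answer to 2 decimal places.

p = 441/1145 ≈ 0.385153.
d = −(3/4) ln(1 − 4p/3) = −0.75 ln(1 − 0.513537) = −0.75 ln(0.486463)
  = −0.75 × (-0.720594) = 0.540446 substitutions/site.
Under a molecular clock d = 2μt, so t = d/(2μ) = 0.540446 / (2 × 2.1 × 10^-8) = 12.87 million years.

12.87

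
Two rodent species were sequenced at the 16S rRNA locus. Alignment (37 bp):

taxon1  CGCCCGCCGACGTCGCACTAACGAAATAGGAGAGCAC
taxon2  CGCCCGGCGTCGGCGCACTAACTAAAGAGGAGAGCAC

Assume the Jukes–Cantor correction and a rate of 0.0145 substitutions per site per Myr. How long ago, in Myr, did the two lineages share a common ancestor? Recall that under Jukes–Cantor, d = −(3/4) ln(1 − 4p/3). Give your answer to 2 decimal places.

5.14

The sequences differ at 5 of 37 sites (7, 10, 13, 23, 27), so p = 5/37 ≈ 0.135135.
d = −(3/4) ln(1 − 4p/3) = −0.75 ln(1 − 0.18018) = −0.75 ln(0.81982)
  = −0.75 × (-0.198670) = 0.149003 substitutions/site.
Under a molecular clock d = 2μt, so t = d/(2μ) = 0.149003 / (2 × 0.0145) = 5.14 Myr.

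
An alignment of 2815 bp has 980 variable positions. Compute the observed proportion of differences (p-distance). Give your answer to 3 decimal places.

p = 980/2815 = 0.348134… ≈ 0.348 (to 3 d.p.).

0.348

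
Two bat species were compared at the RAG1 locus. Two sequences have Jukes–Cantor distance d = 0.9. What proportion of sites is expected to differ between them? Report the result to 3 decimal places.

p = (3/4)(1 − e^(−4d/3)) = 0.75 × (1 − e^(-1.2)) = 0.75 × (1 − 0.301194) = 0.524105.

0.524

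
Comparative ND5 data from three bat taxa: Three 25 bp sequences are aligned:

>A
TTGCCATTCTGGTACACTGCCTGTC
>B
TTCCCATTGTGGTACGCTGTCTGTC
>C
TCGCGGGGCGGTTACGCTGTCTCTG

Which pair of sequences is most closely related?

A and B

A–B: 4/25 differ, p = 0.160, d = 0.180.
A–C: 11/25 differ, p = 0.440, d = 0.663.
B–C: 11/25 differ, p = 0.440, d = 0.663.
The smallest distance is between A and B.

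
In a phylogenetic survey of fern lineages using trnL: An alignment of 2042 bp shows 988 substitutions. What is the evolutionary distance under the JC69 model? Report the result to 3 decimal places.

p = 988/2042 ≈ 0.483839.
d = −(3/4) ln(1 − 4p/3) = −0.75 ln(1 − 0.645119) = −0.75 ln(0.354881)
  = −0.75 × (-1.035973) = 0.776980 substitutions/site.

0.777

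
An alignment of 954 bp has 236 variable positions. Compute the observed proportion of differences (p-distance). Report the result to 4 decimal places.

p = 236/954 = 0.247379… ≈ 0.2474 (to 4 d.p.).

0.2474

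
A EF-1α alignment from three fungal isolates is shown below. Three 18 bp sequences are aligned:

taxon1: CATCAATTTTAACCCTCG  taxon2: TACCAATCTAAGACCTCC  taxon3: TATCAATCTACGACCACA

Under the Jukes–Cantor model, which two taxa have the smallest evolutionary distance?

taxon1–taxon2: 7/18 differ, p = 0.389, d = 0.548.
taxon1–taxon3: 8/18 differ, p = 0.444, d = 0.673.
taxon2–taxon3: 4/18 differ, p = 0.222, d = 0.264.
The smallest distance is between taxon2 and taxon3.

taxon2 and taxon3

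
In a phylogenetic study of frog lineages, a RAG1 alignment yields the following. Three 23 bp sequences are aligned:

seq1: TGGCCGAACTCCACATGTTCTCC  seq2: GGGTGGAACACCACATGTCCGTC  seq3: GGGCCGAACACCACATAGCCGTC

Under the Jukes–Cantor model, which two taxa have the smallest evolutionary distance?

seq2 and seq3

seq1–seq2: 7/23 differ, p = 0.304, d = 0.390.
seq1–seq3: 7/23 differ, p = 0.304, d = 0.390.
seq2–seq3: 4/23 differ, p = 0.174, d = 0.198.
The smallest distance is between seq2 and seq3.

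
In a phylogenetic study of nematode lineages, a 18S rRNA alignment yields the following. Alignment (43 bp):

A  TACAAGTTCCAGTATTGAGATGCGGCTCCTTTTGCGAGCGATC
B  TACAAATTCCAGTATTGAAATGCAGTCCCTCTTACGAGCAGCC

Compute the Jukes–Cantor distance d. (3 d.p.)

The sequences differ at 10 of 43 sites (6, 19, 24, 26, 27, 31, 34, 40, 41, 42), so p = 10/43 ≈ 0.232558.
d = −(3/4) ln(1 − 4p/3) = −0.75 ln(1 − 0.310077) = −0.75 ln(0.689923)
  = −0.75 × (-0.371175) = 0.278381 substitutions/site.

0.278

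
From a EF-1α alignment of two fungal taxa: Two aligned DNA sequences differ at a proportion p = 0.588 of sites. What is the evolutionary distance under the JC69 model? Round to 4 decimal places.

1.1494

d = −(3/4) ln(1 − 4p/3) = −0.75 ln(1 − 0.784) = −0.75 ln(0.216)
  = −0.75 × (-1.532477) = 1.149358 substitutions/site.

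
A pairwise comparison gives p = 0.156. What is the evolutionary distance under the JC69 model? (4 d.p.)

0.1749

d = −(3/4) ln(1 − 4p/3) = −0.75 ln(1 − 0.208) = −0.75 ln(0.792)
  = −0.75 × (-0.233194) = 0.174896 substitutions/site.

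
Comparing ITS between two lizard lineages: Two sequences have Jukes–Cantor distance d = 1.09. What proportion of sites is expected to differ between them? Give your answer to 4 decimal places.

0.5747

p = (3/4)(1 − e^(−4d/3)) = 0.75 × (1 − e^(-1.453333)) = 0.75 × (1 − 0.233790) = 0.574658.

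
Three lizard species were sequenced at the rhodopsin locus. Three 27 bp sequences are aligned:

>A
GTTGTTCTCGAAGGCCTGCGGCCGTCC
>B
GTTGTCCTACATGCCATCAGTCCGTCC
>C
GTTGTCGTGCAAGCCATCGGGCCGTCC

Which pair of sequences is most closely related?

A–B: 9/27 differ, p = 0.333, d = 0.441.
A–C: 8/27 differ, p = 0.296, d = 0.377.
B–C: 5/27 differ, p = 0.185, d = 0.213.
The smallest distance is between B and C.

B and C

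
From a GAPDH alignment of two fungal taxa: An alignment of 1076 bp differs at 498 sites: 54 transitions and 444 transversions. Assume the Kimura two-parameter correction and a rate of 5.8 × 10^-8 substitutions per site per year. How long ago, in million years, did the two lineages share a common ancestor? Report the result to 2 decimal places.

6.86

P = 54/1076 ≈ 0.050186 and Q = 444/1076 ≈ 0.412639.
Under the Kimura two-parameter model, d = −½ ln(1 − 2P − Q) − ¼ ln(1 − 2Q).
1 − 2P − Q = 0.486989, giving −½ ln(0.486989) = 0.359757.
1 − 2Q = 0.174722, giving −¼ ln(0.174722) = 0.436140.
d = 0.359757 + 0.436140 = 0.795897.
Under a molecular clock d = 2μt, so t = d/(2μ) = 0.795897 / (2 × 5.8 × 10^-8) = 6.86 million years.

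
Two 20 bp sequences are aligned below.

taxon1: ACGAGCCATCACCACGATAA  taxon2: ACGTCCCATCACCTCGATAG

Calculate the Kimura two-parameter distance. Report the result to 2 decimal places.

0.23

Of 20 sites, 1 differences are transitions and 3 are transversions, so P = 1/20 = 0.05 and Q = 3/20 = 0.15.
Under the Kimura two-parameter model, d = −½ ln(1 − 2P − Q) − ¼ ln(1 − 2Q).
1 − 2P − Q = 0.75, giving −½ ln(0.75) = 0.143841.
1 − 2Q = 0.7, giving −¼ ln(0.7) = 0.089169.
d = 0.143841 + 0.089169 = 0.233010.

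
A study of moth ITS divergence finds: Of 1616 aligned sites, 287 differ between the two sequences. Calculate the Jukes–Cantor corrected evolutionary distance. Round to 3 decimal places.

p = 287/1616 ≈ 0.177599.
d = −(3/4) ln(1 − 4p/3) = −0.75 ln(1 − 0.236799) = −0.75 ln(0.763201)
  = −0.75 × (-0.270234) = 0.202676 substitutions/site.

0.203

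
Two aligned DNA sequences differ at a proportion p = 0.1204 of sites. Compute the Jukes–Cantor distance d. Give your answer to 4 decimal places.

0.1312

d = −(3/4) ln(1 − 4p/3) = −0.75 ln(1 − 0.160533) = −0.75 ln(0.839467)
  = −0.75 × (-0.174988) = 0.131241 substitutions/site.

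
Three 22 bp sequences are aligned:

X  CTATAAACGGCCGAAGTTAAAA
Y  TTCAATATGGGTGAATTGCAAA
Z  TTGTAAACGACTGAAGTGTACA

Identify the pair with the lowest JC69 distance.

X and Z

X–Y: 10/22 differ, p = 0.455, d = 0.699.
X–Z: 7/22 differ, p = 0.318, d = 0.414.
Y–Z: 9/22 differ, p = 0.409, d = 0.591.
The smallest distance is between X and Z.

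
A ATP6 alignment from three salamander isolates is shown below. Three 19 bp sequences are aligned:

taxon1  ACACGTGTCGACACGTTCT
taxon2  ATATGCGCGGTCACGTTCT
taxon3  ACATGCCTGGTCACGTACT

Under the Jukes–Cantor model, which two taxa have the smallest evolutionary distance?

taxon1–taxon2: 6/19 differ, p = 0.316, d = 0.410.
taxon1–taxon3: 6/19 differ, p = 0.316, d = 0.410.
taxon2–taxon3: 4/19 differ, p = 0.211, d = 0.247.
The smallest distance is between taxon2 and taxon3.

taxon2 and taxon3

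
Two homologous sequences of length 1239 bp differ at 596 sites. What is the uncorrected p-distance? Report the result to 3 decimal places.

p = 596/1239 = 0.481033… ≈ 0.481 (to 3 d.p.).

0.481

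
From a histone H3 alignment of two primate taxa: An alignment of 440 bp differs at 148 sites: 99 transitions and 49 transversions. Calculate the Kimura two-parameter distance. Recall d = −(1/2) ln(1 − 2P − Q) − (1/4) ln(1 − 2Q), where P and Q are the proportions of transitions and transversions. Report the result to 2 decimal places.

0.48

P = 99/440 = 0.225 and Q = 49/440 ≈ 0.111364.
Under the Kimura two-parameter model, d = −½ ln(1 − 2P − Q) − ¼ ln(1 − 2Q).
1 − 2P − Q = 0.438636, giving −½ ln(0.438636) = 0.412043.
1 − 2Q = 0.777272, giving −¼ ln(0.777272) = 0.062991.
d = 0.412043 + 0.062991 = 0.475034.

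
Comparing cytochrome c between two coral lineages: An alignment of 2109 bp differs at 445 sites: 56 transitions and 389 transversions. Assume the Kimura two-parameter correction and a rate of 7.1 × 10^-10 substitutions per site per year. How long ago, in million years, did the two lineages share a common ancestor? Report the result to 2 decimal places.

P = 56/2109 ≈ 0.026553 and Q = 389/2109 ≈ 0.184448.
Under the Kimura two-parameter model, d = −½ ln(1 − 2P − Q) − ¼ ln(1 − 2Q).
1 − 2P − Q = 0.762446, giving −½ ln(0.762446) = 0.135612.
1 − 2Q = 0.631104, giving −¼ ln(0.631104) = 0.115071.
d = 0.135612 + 0.115071 = 0.250683.
Under a molecular clock d = 2μt, so t = d/(2μ) = 0.250683 / (2 × 7.1 × 10^-10) = 176.54 million years.

176.54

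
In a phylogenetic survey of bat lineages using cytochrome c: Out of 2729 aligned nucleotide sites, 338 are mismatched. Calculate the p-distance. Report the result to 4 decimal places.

p = 338/2729 = 0.123854… ≈ 0.1239 (to 4 d.p.).

0.1239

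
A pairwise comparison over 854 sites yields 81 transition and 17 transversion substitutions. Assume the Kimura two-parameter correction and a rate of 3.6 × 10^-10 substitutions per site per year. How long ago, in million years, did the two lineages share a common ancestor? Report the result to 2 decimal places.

177.45

P = 81/854 ≈ 0.094848 and Q = 17/854 ≈ 0.019906.
Under the Kimura two-parameter model, d = −½ ln(1 − 2P − Q) − ¼ ln(1 − 2Q).
1 − 2P − Q = 0.790398, giving −½ ln(0.790398) = 0.117609.
1 − 2Q = 0.960188, giving −¼ ln(0.960188) = 0.010157.
d = 0.117609 + 0.010157 = 0.127766.
Under a molecular clock d = 2μt, so t = d/(2μ) = 0.127766 / (2 × 3.6 × 10^-10) = 177.45 million years.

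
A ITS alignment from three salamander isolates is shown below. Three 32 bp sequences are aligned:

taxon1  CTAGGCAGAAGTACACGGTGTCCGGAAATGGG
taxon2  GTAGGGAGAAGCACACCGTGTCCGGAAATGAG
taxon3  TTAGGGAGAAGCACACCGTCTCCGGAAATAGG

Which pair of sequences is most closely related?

taxon1–taxon2: 5/32 differ, p = 0.156, d = 0.175.
taxon1–taxon3: 6/32 differ, p = 0.188, d = 0.216.
taxon2–taxon3: 4/32 differ, p = 0.125, d = 0.137.
The smallest distance is between taxon2 and taxon3.

taxon2 and taxon3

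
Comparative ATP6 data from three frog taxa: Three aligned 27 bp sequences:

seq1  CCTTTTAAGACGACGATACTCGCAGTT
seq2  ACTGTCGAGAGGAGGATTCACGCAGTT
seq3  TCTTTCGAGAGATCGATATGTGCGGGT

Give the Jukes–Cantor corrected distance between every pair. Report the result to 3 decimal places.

seq1–seq2: 8/27 sites differ → p ≈ 0.296296, d = −0.75 ln(1 − 0.395061) = 0.376971 ≈ 0.377.
seq1–seq3: 11/27 sites differ → p ≈ 0.407407, d = −0.75 ln(1 − 0.543209) = 0.587647 ≈ 0.588.
seq2–seq3: 11/27 sites differ → p ≈ 0.407407, d = −0.75 ln(1 − 0.543209) = 0.587647 ≈ 0.588.

d(seq1,seq2) = 0.377, d(seq1,seq3) = 0.588, d(seq2,seq3) = 0.588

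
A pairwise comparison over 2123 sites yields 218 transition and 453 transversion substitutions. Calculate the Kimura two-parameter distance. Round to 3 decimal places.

P = 218/2123 ≈ 0.102685 and Q = 453/2123 ≈ 0.213377.
Under the Kimura two-parameter model, d = −½ ln(1 − 2P − Q) − ¼ ln(1 − 2Q).
1 − 2P − Q = 0.581253, giving −½ ln(0.581253) = 0.271285.
1 − 2Q = 0.573246, giving −¼ ln(0.573246) = 0.139110.
d = 0.271285 + 0.139110 = 0.410395.

0.410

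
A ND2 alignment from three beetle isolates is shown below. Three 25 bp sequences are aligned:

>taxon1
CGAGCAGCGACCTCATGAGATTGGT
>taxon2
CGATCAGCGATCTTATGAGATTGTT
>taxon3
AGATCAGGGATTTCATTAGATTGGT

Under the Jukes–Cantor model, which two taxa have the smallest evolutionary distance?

taxon1 and taxon2

taxon1–taxon2: 4/25 differ, p = 0.160, d = 0.180.
taxon1–taxon3: 6/25 differ, p = 0.240, d = 0.289.
taxon2–taxon3: 6/25 differ, p = 0.240, d = 0.289.
The smallest distance is between taxon1 and taxon2.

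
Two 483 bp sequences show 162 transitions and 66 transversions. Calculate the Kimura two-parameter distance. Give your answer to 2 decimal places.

0.90

P = 162/483 ≈ 0.335404 and Q = 66/483 ≈ 0.136646.
Under the Kimura two-parameter model, d = −½ ln(1 − 2P − Q) − ¼ ln(1 − 2Q).
1 − 2P − Q = 0.192546, giving −½ ln(0.192546) = 0.823710.
1 − 2Q = 0.726708, giving −¼ ln(0.726708) = 0.079808.
d = 0.823710 + 0.079808 = 0.903518.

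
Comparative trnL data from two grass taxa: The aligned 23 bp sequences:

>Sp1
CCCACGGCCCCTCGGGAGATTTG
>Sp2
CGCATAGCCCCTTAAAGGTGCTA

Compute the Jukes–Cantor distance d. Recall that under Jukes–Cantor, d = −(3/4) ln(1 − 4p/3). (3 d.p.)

The sequences differ at 12 of 23 sites, so p = 12/23 ≈ 0.521739.
d = −(3/4) ln(1 − 4p/3) = −0.75 ln(1 − 0.695652) = −0.75 ln(0.304348)
  = −0.75 × (-1.189583) = 0.892187 substitutions/site.

0.892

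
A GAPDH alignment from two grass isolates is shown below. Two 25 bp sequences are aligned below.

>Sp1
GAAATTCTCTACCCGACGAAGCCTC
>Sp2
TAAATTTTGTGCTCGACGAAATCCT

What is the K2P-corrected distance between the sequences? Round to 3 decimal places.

0.554

Of 25 sites, 7 differences are transitions and 2 are transversions, so P = 7/25 = 0.28 and Q = 2/25 = 0.08.
Under the Kimura two-parameter model, d = −½ ln(1 − 2P − Q) − ¼ ln(1 − 2Q).
1 − 2P − Q = 0.36, giving −½ ln(0.36) = 0.510826.
1 − 2Q = 0.84, giving −¼ ln(0.84) = 0.043588.
d = 0.510826 + 0.043588 = 0.554414.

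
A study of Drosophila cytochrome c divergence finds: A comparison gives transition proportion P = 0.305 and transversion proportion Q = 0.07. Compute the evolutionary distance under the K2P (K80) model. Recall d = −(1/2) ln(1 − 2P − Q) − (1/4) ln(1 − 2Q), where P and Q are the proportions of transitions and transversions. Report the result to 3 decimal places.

0.607

Under the Kimura two-parameter model, d = −½ ln(1 − 2P − Q) − ¼ ln(1 − 2Q).
1 − 2P − Q = 0.32, giving −½ ln(0.32) = 0.569717.
1 − 2Q = 0.86, giving −¼ ln(0.86) = 0.037706.
d = 0.569717 + 0.037706 = 0.607423.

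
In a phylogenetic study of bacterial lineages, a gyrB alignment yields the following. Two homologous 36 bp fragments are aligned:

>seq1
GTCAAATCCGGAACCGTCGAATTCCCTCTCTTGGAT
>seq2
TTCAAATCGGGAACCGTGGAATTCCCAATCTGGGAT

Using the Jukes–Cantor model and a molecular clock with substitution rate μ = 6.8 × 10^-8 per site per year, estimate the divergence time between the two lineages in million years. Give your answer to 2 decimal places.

1.39

The sequences differ at 6 of 36 sites (1, 9, 18, 27, 28, 32), so p = 6/36 ≈ 0.166667.
d = −(3/4) ln(1 − 4p/3) = −0.75 ln(1 − 0.222223) = −0.75 ln(0.777777)
  = −0.75 × (-0.251315) = 0.188486 substitutions/site.
Under a molecular clock d = 2μt, so t = d/(2μ) = 0.188486 / (2 × 6.8 × 10^-8) = 1.39 million years.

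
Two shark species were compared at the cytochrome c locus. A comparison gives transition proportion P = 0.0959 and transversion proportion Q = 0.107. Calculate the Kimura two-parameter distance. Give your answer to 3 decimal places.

Under the Kimura two-parameter model, d = −½ ln(1 − 2P − Q) − ¼ ln(1 − 2Q).
1 − 2P − Q = 0.7012, giving −½ ln(0.7012) = 0.177481.
1 − 2Q = 0.786, giving −¼ ln(0.786) = 0.060200.
d = 0.177481 + 0.060200 = 0.237681.

0.238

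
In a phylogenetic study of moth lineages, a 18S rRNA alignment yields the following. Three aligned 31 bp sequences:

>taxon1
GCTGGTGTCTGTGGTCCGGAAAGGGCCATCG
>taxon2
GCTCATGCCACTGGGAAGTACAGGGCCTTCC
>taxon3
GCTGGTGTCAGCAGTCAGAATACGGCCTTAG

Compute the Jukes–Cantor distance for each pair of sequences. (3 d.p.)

taxon1–taxon2: 12/31 sites differ → p ≈ 0.387097, d = −0.75 ln(1 − 0.516129) = 0.544453 ≈ 0.544.
taxon1–taxon3: 9/31 sites differ → p ≈ 0.290323, d = −0.75 ln(1 − 0.387097) = 0.367161 ≈ 0.367.
taxon2–taxon3: 13/31 sites differ → p ≈ 0.419355, d = −0.75 ln(1 − 0.55914) = 0.614271 ≈ 0.614.

d(taxon1,taxon2) = 0.544, d(taxon1,taxon3) = 0.367, d(taxon2,taxon3) = 0.614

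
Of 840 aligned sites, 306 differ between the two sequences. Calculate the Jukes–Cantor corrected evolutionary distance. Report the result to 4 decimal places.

p = 306/840 ≈ 0.364286.
d = −(3/4) ln(1 − 4p/3) = −0.75 ln(1 − 0.485715) = −0.75 ln(0.514285)
  = −0.75 × (-0.664978) = 0.498734 substitutions/site.

0.4987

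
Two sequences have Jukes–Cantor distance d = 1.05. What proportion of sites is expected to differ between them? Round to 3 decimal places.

0.565

p = (3/4)(1 − e^(−4d/3)) = 0.75 × (1 − e^(-1.4)) = 0.75 × (1 − 0.246597) = 0.565052.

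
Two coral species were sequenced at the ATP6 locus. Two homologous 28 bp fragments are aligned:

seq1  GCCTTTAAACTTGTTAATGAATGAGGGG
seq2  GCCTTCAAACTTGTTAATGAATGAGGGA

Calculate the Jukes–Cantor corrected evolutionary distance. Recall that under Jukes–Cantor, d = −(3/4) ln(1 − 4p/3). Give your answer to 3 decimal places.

The sequences differ at 2 of 28 sites (6, 28), so p = 2/28 ≈ 0.071429.
d = −(3/4) ln(1 − 4p/3) = −0.75 ln(1 − 0.095239) = −0.75 ln(0.904761)
  = −0.75 × (-0.100084) = 0.075063 substitutions/site.

0.075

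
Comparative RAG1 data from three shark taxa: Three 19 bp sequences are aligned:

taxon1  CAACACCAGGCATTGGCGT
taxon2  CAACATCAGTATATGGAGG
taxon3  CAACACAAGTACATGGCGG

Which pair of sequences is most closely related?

taxon1–taxon2: 7/19 differ, p = 0.368, d = 0.507.
taxon1–taxon3: 6/19 differ, p = 0.316, d = 0.410.
taxon2–taxon3: 4/19 differ, p = 0.211, d = 0.247.
The smallest distance is between taxon2 and taxon3.

taxon2 and taxon3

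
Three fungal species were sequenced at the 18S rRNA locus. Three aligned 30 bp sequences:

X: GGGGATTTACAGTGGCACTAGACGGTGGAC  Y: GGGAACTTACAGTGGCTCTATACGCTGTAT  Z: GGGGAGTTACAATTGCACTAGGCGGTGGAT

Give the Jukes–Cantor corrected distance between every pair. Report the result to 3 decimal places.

X–Y: 7/30 sites differ → p ≈ 0.233333, d = −0.75 ln(1 − 0.311111) = 0.279506 ≈ 0.280.
X–Z: 5/30 sites differ → p ≈ 0.166667, d = −0.75 ln(1 − 0.222223) = 0.188487 ≈ 0.188.
Y–Z: 9/30 sites differ → p = 0.3, d = −0.75 ln(1 − 0.4) = 0.383119 ≈ 0.383.

d(X,Y) = 0.280, d(X,Z) = 0.188, d(Y,Z) = 0.383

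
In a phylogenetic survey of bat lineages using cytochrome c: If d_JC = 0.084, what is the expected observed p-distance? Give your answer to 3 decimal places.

0.079

p = (3/4)(1 − e^(−4d/3)) = 0.75 × (1 − e^(-0.112)) = 0.75 × (1 − 0.894044) = 0.079467.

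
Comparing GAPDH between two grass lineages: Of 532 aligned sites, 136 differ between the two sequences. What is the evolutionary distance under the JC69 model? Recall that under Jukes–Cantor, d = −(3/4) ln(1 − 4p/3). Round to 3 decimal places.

p = 136/532 ≈ 0.255639.
d = −(3/4) ln(1 − 4p/3) = −0.75 ln(1 − 0.340852) = −0.75 ln(0.659148)
  = −0.75 × (-0.416807) = 0.312605 substitutions/site.

0.313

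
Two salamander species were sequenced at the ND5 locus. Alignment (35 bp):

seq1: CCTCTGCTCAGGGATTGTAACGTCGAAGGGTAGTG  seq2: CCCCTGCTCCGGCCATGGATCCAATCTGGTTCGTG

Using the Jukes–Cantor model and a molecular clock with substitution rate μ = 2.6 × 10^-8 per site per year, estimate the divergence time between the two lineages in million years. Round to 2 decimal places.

The sequences differ at 15 of 35 sites, so p = 15/35 ≈ 0.428571.
d = −(3/4) ln(1 − 4p/3) = −0.75 ln(1 − 0.571428) = −0.75 ln(0.428572)
  = −0.75 × (-0.847297) = 0.635473 substitutions/site.
Under a molecular clock d = 2μt, so t = d/(2μ) = 0.635473 / (2 × 2.6 × 10^-8) = 12.22 million years.

12.22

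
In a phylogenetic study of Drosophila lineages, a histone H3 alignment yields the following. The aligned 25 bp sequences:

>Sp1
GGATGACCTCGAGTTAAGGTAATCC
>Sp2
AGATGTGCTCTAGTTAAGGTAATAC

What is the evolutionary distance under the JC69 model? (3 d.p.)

The sequences differ at 5 of 25 sites (1, 6, 7, 11, 24), so p = 5/25 = 0.2.
d = −(3/4) ln(1 − 4p/3) = −0.75 ln(1 − 0.266667) = −0.75 ln(0.733333)
  = −0.75 × (-0.310155) = 0.232616 substitutions/site.

0.233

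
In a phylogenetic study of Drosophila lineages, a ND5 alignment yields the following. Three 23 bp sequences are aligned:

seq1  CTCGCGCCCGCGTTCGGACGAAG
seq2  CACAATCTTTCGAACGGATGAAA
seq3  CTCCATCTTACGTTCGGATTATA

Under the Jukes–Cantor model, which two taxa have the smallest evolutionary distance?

seq2 and seq3

seq1–seq2: 11/23 differ, p = 0.478, d = 0.761.
seq1–seq3: 10/23 differ, p = 0.435, d = 0.650.
seq2–seq3: 7/23 differ, p = 0.304, d = 0.390.
The smallest distance is between seq2 and seq3.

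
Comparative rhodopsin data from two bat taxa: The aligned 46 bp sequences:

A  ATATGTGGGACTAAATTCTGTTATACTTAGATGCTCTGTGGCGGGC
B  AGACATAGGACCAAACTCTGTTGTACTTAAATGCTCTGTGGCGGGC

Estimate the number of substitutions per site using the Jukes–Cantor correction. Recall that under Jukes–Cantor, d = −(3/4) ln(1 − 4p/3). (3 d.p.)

0.198

The sequences differ at 8 of 46 sites (2, 4, 5, 7, 12, 16, 23, 30), so p = 8/46 ≈ 0.173913.
d = −(3/4) ln(1 − 4p/3) = −0.75 ln(1 − 0.231884) = −0.75 ln(0.768116)
  = −0.75 × (-0.263815) = 0.197861 substitutions/site.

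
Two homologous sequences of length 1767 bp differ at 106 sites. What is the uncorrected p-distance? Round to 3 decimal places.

p = 106/1767 = 0.059988… ≈ 0.060 (to 3 d.p.).

0.060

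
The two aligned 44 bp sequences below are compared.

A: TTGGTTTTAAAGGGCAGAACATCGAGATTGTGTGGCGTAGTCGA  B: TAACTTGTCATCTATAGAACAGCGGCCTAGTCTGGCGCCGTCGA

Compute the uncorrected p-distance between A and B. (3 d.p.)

The sequences differ at 18 of 44 positions.
p = 18/44 = 0.409090… ≈ 0.409 (to 3 d.p.).

0.409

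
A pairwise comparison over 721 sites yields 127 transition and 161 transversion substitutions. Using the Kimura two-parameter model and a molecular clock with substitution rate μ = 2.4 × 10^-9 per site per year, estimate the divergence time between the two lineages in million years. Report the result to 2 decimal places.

120.09

P = 127/721 ≈ 0.176144 and Q = 161/721 ≈ 0.223301.
Under the Kimura two-parameter model, d = −½ ln(1 − 2P − Q) − ¼ ln(1 − 2Q).
1 − 2P − Q = 0.424411, giving −½ ln(0.424411) = 0.428526.
1 − 2Q = 0.553398, giving −¼ ln(0.553398) = 0.147919.
d = 0.428526 + 0.147919 = 0.576445.
Under a molecular clock d = 2μt, so t = d/(2μ) = 0.576445 / (2 × 2.4 × 10^-9) = 120.09 million years.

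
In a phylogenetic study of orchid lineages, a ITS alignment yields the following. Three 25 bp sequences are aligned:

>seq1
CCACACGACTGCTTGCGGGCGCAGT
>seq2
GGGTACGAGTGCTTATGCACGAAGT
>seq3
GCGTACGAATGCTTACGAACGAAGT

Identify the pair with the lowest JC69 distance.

seq2 and seq3

seq1–seq2: 10/25 differ, p = 0.400, d = 0.572.
seq1–seq3: 8/25 differ, p = 0.320, d = 0.417.
seq2–seq3: 4/25 differ, p = 0.160, d = 0.180.
The smallest distance is between seq2 and seq3.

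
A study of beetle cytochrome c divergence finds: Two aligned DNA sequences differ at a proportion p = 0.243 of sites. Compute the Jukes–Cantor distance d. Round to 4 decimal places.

0.2937

d = −(3/4) ln(1 − 4p/3) = −0.75 ln(1 − 0.324) = −0.75 ln(0.676)
  = −0.75 × (-0.391562) = 0.293672 substitutions/site.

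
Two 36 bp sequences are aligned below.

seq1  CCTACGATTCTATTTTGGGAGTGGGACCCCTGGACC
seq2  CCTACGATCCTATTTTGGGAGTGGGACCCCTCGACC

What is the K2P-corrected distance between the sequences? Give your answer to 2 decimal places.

0.06

Of 36 sites, 1 differences are transitions and 1 are transversions, so P = 1/36 ≈ 0.027778 and Q = 1/36 ≈ 0.027778.
Under the Kimura two-parameter model, d = −½ ln(1 − 2P − Q) − ¼ ln(1 − 2Q).
1 − 2P − Q = 0.916666, giving −½ ln(0.916666) = 0.043506.
1 − 2Q = 0.944444, giving −¼ ln(0.944444) = 0.014290.
d = 0.043506 + 0.014290 = 0.057796.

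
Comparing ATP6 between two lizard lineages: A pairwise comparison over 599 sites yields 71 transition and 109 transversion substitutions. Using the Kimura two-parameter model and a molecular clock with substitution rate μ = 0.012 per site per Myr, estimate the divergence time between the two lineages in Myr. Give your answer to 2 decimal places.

P = 71/599 ≈ 0.118531 and Q = 109/599 ≈ 0.18197.
Under the Kimura two-parameter model, d = −½ ln(1 − 2P − Q) − ¼ ln(1 − 2Q).
1 − 2P − Q = 0.580968, giving −½ ln(0.580968) = 0.271530.
1 − 2Q = 0.63606, giving −¼ ln(0.63606) = 0.113116.
d = 0.271530 + 0.113116 = 0.384646.
Under a molecular clock d = 2μt, so t = d/(2μ) = 0.384646 / (2 × 0.012) = 16.03 Myr.

16.03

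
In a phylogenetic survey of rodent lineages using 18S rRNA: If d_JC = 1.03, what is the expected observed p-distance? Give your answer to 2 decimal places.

0.56

p = (3/4)(1 − e^(−4d/3)) = 0.75 × (1 − e^(-1.373333)) = 0.75 × (1 − 0.253261) = 0.560054.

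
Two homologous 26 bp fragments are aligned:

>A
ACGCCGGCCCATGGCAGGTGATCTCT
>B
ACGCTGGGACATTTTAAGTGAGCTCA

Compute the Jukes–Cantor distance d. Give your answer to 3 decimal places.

The sequences differ at 9 of 26 sites (5, 8, 9, 13, 14, 15, 17, 22, 26), so p = 9/26 ≈ 0.346154.
d = −(3/4) ln(1 − 4p/3) = −0.75 ln(1 − 0.461539) = −0.75 ln(0.538461)
  = −0.75 × (-0.619040) = 0.464280 substitutions/site.

0.464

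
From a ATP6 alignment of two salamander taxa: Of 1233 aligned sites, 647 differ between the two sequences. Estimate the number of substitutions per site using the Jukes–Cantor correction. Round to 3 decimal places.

p = 647/1233 ≈ 0.524736.
d = −(3/4) ln(1 − 4p/3) = −0.75 ln(1 − 0.699648) = −0.75 ln(0.300352)
  = −0.75 × (-1.202800) = 0.902100 substitutions/site.

0.902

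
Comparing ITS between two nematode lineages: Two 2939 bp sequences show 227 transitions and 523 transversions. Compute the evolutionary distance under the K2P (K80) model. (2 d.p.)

P = 227/2939 ≈ 0.077237 and Q = 523/2939 ≈ 0.177952.
Under the Kimura two-parameter model, d = −½ ln(1 − 2P − Q) − ¼ ln(1 − 2Q).
1 − 2P − Q = 0.667574, giving −½ ln(0.667574) = 0.202053.
1 − 2Q = 0.644096, giving −¼ ln(0.644096) = 0.109977.
d = 0.202053 + 0.109977 = 0.312030.

0.31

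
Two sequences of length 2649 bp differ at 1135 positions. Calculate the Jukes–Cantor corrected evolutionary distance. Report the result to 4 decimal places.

p = 1135/2649 ≈ 0.428464.
d = −(3/4) ln(1 − 4p/3) = −0.75 ln(1 − 0.571285) = −0.75 ln(0.428715)
  = −0.75 × (-0.846963) = 0.635222 substitutions/site.

0.6352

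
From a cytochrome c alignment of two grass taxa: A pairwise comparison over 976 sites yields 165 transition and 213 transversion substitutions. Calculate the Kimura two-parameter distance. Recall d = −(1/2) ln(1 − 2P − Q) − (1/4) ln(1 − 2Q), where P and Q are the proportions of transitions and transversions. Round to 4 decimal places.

P = 165/976 ≈ 0.169057 and Q = 213/976 ≈ 0.218238.
Under the Kimura two-parameter model, d = −½ ln(1 − 2P − Q) − ¼ ln(1 − 2Q).
1 − 2P − Q = 0.443648, giving −½ ln(0.443648) = 0.406362.
1 − 2Q = 0.563524, giving −¼ ln(0.563524) = 0.143386.
d = 0.406362 + 0.143386 = 0.549748.

0.5497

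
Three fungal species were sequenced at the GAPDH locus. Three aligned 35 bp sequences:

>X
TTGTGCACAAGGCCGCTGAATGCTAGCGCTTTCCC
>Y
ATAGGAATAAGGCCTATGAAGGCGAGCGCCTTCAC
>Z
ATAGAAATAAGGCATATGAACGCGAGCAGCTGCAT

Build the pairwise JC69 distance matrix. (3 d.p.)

d(X,Y) = 0.407, d(X,Z) = 0.782, d(Y,Z) = 0.233

X–Y: 11/35 sites differ → p ≈ 0.314286, d = −0.75 ln(1 − 0.419048) = 0.407315 ≈ 0.407.
X–Z: 17/35 sites differ → p ≈ 0.485714, d = −0.75 ln(1 − 0.647619) = 0.782282 ≈ 0.782.
Y–Z: 7/35 sites differ → p = 0.2, d = −0.75 ln(1 − 0.266667) = 0.232617 ≈ 0.233.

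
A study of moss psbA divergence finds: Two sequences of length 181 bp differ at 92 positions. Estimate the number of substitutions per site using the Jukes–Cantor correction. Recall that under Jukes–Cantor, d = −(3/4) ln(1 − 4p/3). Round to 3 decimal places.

0.849

p = 92/181 ≈ 0.508287.
d = −(3/4) ln(1 − 4p/3) = −0.75 ln(1 − 0.677716) = −0.75 ln(0.322284)
  = −0.75 × (-1.132322) = 0.849242 substitutions/site.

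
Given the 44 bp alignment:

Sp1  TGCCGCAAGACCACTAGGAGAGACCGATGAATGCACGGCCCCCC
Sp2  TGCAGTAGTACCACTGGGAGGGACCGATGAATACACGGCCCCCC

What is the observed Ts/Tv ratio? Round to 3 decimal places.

Transitions are A↔G and C↔T; transversions are all other mismatches.
Transitions: 5. Transversions: 2.
R = 5/2 = 2.500.

2.500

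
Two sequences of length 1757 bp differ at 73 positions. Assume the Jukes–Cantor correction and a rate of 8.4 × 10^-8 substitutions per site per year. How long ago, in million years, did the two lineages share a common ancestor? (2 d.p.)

p = 73/1757 ≈ 0.041548.
d = −(3/4) ln(1 − 4p/3) = −0.75 ln(1 − 0.055397) = −0.75 ln(0.944603)
  = −0.75 × (-0.056991) = 0.042743 substitutions/site.
Under a molecular clock d = 2μt, so t = d/(2μ) = 0.042743 / (2 × 8.4 × 10^-8) = 0.25 million years.

0.25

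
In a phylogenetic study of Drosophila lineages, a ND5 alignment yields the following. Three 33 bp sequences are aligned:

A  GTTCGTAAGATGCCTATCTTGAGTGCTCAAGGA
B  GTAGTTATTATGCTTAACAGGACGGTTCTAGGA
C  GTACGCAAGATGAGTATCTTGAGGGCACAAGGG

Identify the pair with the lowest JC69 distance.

A and C

A–B: 13/33 differ, p = 0.394, d = 0.559.
A–C: 7/33 differ, p = 0.212, d = 0.249.
B–C: 15/33 differ, p = 0.455, d = 0.699.
The smallest distance is between A and C.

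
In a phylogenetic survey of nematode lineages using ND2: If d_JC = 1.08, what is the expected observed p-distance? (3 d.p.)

p = (3/4)(1 − e^(−4d/3)) = 0.75 × (1 − e^(-1.44)) = 0.75 × (1 − 0.236928) = 0.572304.

0.572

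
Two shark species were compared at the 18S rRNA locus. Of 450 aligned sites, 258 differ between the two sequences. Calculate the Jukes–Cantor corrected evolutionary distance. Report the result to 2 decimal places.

1.08

p = 258/450 ≈ 0.573333.
d = −(3/4) ln(1 − 4p/3) = −0.75 ln(1 − 0.764444) = −0.75 ln(0.235556)
  = −0.75 × (-1.445807) = 1.084355 substitutions/site.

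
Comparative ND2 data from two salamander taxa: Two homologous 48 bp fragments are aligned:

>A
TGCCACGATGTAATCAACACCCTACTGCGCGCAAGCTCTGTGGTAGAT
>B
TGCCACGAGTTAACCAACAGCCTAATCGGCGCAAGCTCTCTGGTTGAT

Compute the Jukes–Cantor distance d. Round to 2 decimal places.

0.22

The sequences differ at 9 of 48 sites (9, 10, 14, 20, 25, 27, 28, 40, 45), so p = 9/48 = 0.1875.
d = −(3/4) ln(1 − 4p/3) = −0.75 ln(1 − 0.25) = −0.75 ln(0.75)
  = −0.75 × (-0.287682) = 0.215762 substitutions/site.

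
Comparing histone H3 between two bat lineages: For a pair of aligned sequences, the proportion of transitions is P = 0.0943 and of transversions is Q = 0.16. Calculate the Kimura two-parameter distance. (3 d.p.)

Under the Kimura two-parameter model, d = −½ ln(1 − 2P − Q) − ¼ ln(1 − 2Q).
1 − 2P − Q = 0.6514, giving −½ ln(0.6514) = 0.214316.
1 − 2Q = 0.68, giving −¼ ln(0.68) = 0.096416.
d = 0.214316 + 0.096416 = 0.310732.

0.311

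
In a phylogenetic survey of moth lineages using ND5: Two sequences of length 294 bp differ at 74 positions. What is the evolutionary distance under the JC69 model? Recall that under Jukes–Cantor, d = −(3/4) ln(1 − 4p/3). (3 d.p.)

p = 74/294 ≈ 0.251701.
d = −(3/4) ln(1 − 4p/3) = −0.75 ln(1 − 0.335601) = −0.75 ln(0.664399)
  = −0.75 × (-0.408872) = 0.306654 substitutions/site.

0.307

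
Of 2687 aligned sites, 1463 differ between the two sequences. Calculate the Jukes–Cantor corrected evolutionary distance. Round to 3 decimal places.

p = 1463/2687 ≈ 0.544473.
d = −(3/4) ln(1 − 4p/3) = −0.75 ln(1 − 0.725964) = −0.75 ln(0.274036)
  = −0.75 × (-1.294496) = 0.970872 substitutions/site.

0.971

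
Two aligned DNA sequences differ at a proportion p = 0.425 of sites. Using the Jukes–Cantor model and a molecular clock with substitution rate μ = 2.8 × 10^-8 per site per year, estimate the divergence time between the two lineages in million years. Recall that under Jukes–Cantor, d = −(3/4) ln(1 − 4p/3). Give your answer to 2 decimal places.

d = −(3/4) ln(1 − 4p/3) = −0.75 ln(1 − 0.566667) = −0.75 ln(0.433333)
  = −0.75 × (-0.836249) = 0.627187 substitutions/site.
Under a molecular clock d = 2μt, so t = d/(2μ) = 0.627187 / (2 × 2.8 × 10^-8) = 11.20 million years.

11.20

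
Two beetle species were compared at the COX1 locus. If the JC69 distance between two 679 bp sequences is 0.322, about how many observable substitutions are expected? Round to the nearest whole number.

178

Invert JC69: p = (3/4)(1 − e^(−4d/3)) = 0.75 × (1 − e^(-0.429333)) = 0.75 × (1 − 0.650943) = 0.261793.
Expected differing sites = pL ≈ 0.261793 × 679 = 177.757447 ≈ 178.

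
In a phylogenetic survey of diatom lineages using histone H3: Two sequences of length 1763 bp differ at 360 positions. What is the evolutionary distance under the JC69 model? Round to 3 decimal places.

p = 360/1763 ≈ 0.204197.
d = −(3/4) ln(1 − 4p/3) = −0.75 ln(1 − 0.272263) = −0.75 ln(0.727737)
  = −0.75 × (-0.317816) = 0.238362 substitutions/site.

0.238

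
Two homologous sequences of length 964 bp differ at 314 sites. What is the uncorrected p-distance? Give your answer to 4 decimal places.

0.3257

p = 314/964 = 0.325726… ≈ 0.3257 (to 4 d.p.).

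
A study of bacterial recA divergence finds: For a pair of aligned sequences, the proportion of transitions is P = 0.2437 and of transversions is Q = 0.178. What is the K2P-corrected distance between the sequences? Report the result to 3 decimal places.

0.657

Under the Kimura two-parameter model, d = −½ ln(1 − 2P − Q) − ¼ ln(1 − 2Q).
1 − 2P − Q = 0.3346, giving −½ ln(0.3346) = 0.547410.
1 − 2Q = 0.644, giving −¼ ln(0.644) = 0.110014.
d = 0.547410 + 0.110014 = 0.657424.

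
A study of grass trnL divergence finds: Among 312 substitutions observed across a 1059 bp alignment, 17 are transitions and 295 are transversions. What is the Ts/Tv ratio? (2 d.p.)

0.06

R = 17/295 = 0.057627… ≈ 0.06 (to 2 d.p.).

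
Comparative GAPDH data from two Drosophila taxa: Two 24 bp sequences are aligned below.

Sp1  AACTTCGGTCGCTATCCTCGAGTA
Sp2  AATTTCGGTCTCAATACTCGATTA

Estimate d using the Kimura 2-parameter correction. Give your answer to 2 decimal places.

Of 24 sites, 1 differences are transitions and 4 are transversions, so P = 1/24 ≈ 0.041667 and Q = 4/24 ≈ 0.166667.
Under the Kimura two-parameter model, d = −½ ln(1 − 2P − Q) − ¼ ln(1 − 2Q).
1 − 2P − Q = 0.749999, giving −½ ln(0.749999) = 0.143842.
1 − 2Q = 0.666666, giving −¼ ln(0.666666) = 0.101367.
d = 0.143842 + 0.101367 = 0.245209.

0.25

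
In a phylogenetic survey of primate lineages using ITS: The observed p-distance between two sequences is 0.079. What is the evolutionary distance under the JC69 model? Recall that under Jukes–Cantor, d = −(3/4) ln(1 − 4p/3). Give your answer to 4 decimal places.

d = −(3/4) ln(1 − 4p/3) = −0.75 ln(1 − 0.105333) = −0.75 ln(0.894667)
  = −0.75 × (-0.111304) = 0.083478 substitutions/site.

0.0835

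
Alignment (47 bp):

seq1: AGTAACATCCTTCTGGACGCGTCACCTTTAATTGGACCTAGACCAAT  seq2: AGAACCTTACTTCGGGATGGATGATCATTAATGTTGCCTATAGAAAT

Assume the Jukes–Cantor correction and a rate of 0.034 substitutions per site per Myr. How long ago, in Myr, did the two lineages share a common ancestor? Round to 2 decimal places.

The sequences differ at 18 of 47 sites, so p = 18/47 ≈ 0.382979.
d = −(3/4) ln(1 − 4p/3) = −0.75 ln(1 − 0.510639) = −0.75 ln(0.489361)
  = −0.75 × (-0.714655) = 0.535991 substitutions/site.
Under a molecular clock d = 2μt, so t = d/(2μ) = 0.535991 / (2 × 0.034) = 7.88 Myr.

7.88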